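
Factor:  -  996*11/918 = -2^1*3^( - 2) * 11^1*17^(-1)*83^1   =  -1826/153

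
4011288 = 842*4764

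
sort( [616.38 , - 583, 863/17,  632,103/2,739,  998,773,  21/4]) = [ - 583 , 21/4, 863/17, 103/2,616.38 , 632 , 739,773,998]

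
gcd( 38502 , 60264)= 1674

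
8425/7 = 8425/7 = 1203.57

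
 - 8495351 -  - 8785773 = 290422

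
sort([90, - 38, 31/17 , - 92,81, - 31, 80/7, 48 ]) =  [ - 92, - 38, -31, 31/17,  80/7,48, 81, 90] 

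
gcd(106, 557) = 1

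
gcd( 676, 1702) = 2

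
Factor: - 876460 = -2^2*5^1*13^1*3371^1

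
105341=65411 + 39930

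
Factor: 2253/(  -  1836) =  - 751/612 = - 2^(- 2 ) * 3^( - 2 )  *17^( - 1) * 751^1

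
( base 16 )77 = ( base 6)315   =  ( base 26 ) 4f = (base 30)3t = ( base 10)119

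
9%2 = 1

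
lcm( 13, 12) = 156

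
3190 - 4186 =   -  996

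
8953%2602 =1147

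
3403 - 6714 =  - 3311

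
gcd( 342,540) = 18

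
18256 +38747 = 57003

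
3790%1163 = 301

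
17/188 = 17/188 = 0.09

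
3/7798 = 3/7798 = 0.00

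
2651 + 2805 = 5456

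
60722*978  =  59386116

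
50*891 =44550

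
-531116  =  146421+-677537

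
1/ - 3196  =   - 1/3196= - 0.00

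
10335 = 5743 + 4592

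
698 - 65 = 633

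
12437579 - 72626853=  -60189274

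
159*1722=273798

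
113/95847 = 113/95847 = 0.00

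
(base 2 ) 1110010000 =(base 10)912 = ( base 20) 25c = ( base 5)12122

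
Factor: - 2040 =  - 2^3*3^1*5^1*17^1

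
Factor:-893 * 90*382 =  - 30701340 = - 2^2*3^2*5^1*19^1*47^1*191^1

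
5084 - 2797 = 2287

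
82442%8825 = 3017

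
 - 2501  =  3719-6220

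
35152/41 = 35152/41 = 857.37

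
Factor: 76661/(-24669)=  - 3^ (  -  2)*13^1*2741^(  -  1 )*5897^1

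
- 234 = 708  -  942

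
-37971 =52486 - 90457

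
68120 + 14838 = 82958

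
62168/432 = 143 + 49/54= 143.91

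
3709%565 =319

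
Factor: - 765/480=  -  51/32 = - 2^( - 5)*3^1*17^1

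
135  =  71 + 64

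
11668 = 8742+2926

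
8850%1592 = 890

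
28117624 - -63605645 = 91723269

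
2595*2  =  5190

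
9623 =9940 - 317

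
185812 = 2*92906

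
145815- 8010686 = -7864871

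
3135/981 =1045/327 = 3.20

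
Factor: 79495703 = 7^1*11356529^1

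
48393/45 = 1075 + 2/5 = 1075.40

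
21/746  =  21/746 = 0.03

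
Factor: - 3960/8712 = - 5/11 = - 5^1* 11^( - 1 ) 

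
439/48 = 9 + 7/48  =  9.15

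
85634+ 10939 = 96573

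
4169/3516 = 1 + 653/3516   =  1.19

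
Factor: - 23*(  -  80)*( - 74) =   -  2^5 *5^1 * 23^1*37^1 = - 136160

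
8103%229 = 88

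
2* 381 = 762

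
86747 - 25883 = 60864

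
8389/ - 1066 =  - 8389/1066 = -7.87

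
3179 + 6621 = 9800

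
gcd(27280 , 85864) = 8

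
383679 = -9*( - 42631)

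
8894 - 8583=311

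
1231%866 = 365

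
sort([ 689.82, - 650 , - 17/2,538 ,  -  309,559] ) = [ - 650, - 309,-17/2,538,559,689.82 ] 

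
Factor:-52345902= - 2^1*3^1*7^1 * 1246331^1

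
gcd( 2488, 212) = 4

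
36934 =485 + 36449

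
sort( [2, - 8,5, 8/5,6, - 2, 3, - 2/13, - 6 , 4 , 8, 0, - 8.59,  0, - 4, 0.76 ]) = [ - 8.59, - 8,-6 , - 4 ,- 2, - 2/13,0,0,  0.76, 8/5, 2, 3,4, 5, 6, 8]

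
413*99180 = 40961340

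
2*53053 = 106106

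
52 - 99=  - 47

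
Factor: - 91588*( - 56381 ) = 2^2 * 7^1 * 13^1 * 3271^1*4337^1  =  5163823028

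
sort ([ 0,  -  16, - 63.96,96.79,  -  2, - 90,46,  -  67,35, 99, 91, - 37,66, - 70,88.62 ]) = [ - 90, -70, - 67, - 63.96, - 37,-16, - 2,  0,  35, 46, 66, 88.62,  91,96.79,99 ] 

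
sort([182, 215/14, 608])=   [ 215/14, 182,608]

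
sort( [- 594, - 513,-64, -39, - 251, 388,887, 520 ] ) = [-594,  -  513,  -  251, - 64,- 39, 388, 520, 887]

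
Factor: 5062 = 2^1*2531^1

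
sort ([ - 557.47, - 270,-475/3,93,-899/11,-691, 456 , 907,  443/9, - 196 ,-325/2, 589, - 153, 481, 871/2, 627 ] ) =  [-691,- 557.47, - 270, -196, - 325/2,-475/3,-153, - 899/11, 443/9, 93, 871/2, 456, 481, 589, 627,907 ] 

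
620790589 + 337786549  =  958577138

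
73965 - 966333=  - 892368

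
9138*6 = 54828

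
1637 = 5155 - 3518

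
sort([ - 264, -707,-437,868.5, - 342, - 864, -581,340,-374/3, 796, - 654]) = [ - 864, - 707,-654, - 581, - 437, - 342,  -  264, - 374/3,340, 796, 868.5 ]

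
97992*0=0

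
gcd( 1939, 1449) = 7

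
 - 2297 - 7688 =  - 9985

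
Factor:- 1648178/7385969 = - 2^1*7^1 *117727^1*7385969^( - 1)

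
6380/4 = 1595   =  1595.00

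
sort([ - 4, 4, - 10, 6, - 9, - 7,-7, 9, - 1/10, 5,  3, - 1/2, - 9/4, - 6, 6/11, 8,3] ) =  [-10, - 9, - 7, - 7,-6, - 4, - 9/4, - 1/2, - 1/10,  6/11, 3, 3, 4, 5  ,  6, 8, 9 ]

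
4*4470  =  17880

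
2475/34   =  72 + 27/34 = 72.79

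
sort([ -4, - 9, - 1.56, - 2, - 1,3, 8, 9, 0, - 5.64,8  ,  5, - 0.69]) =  [ - 9, - 5.64, - 4, - 2, - 1.56, - 1, -0.69,0, 3, 5,  8, 8, 9 ]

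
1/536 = 1/536 = 0.00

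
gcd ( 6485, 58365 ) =6485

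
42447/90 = 14149/30 = 471.63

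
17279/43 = 17279/43 = 401.84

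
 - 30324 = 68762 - 99086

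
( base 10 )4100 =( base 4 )1000010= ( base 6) 30552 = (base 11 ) 3098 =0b1000000000100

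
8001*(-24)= - 192024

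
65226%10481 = 2340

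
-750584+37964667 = 37214083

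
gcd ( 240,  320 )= 80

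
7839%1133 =1041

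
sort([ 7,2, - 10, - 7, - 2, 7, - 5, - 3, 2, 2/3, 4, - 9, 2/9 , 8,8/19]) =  [ - 10, - 9,-7, - 5,- 3, - 2,2/9 , 8/19, 2/3 , 2,  2 , 4 , 7,  7 , 8] 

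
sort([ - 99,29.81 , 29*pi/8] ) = [  -  99,  29*pi/8, 29.81]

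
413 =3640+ - 3227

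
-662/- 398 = 1 + 132/199 = 1.66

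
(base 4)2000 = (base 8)200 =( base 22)5i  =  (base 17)79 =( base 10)128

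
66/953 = 66/953 = 0.07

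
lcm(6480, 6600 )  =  356400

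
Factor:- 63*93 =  - 3^3 * 7^1*31^1 = -5859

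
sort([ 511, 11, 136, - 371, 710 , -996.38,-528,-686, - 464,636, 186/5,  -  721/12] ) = [ - 996.38, - 686 , - 528, - 464, -371, - 721/12, 11,  186/5,  136,511,  636,710] 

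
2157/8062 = 2157/8062 = 0.27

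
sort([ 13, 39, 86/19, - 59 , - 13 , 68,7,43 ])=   [ - 59, - 13,86/19,  7, 13,39, 43, 68 ]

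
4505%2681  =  1824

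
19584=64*306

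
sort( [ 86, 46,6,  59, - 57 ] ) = [ - 57,6,46,59, 86] 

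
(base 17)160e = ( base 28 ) 8DP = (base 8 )15005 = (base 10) 6661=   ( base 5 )203121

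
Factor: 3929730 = 2^1*3^1 * 5^1 *7^1 * 18713^1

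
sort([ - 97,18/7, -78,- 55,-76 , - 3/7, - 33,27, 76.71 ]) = [  -  97,-78, - 76, - 55, - 33, - 3/7, 18/7, 27,76.71]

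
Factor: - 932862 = -2^1*3^1*7^2*19^1*167^1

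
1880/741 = 1880/741 = 2.54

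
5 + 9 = 14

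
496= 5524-5028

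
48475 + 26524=74999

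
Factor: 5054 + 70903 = 75957 = 3^1*7^1*3617^1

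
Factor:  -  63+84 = 21 =3^1*7^1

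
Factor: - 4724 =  - 2^2*1181^1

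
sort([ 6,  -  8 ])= [-8,6 ] 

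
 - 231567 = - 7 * 33081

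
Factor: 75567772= 2^2 * 7^1*653^1 * 4133^1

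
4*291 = 1164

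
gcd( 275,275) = 275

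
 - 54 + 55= 1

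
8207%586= 3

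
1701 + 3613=5314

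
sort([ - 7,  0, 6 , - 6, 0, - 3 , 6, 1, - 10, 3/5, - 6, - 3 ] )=[-10, - 7, - 6, - 6, - 3, - 3,0,0,3/5,1,  6, 6 ] 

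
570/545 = 1 + 5/109 = 1.05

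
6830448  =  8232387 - 1401939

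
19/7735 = 19/7735 = 0.00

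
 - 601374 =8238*(-73 ) 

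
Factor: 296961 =3^1 * 7^1  *  79^1*179^1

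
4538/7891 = 4538/7891 = 0.58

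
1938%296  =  162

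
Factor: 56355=3^1*5^1*13^1* 17^2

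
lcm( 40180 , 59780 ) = 2450980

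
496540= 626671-130131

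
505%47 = 35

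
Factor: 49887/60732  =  2^(-2)*7^(  -  1)*23^1 =23/28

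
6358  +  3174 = 9532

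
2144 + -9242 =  - 7098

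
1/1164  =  1/1164 =0.00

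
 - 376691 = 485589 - 862280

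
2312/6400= 289/800 = 0.36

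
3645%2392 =1253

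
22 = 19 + 3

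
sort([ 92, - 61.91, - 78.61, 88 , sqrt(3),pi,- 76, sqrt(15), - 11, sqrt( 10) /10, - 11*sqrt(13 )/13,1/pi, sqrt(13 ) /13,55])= [  -  78.61,-76, - 61.91, - 11, - 11*sqrt(13)/13, sqrt(13)/13, sqrt(10) /10, 1/pi, sqrt(3),pi,sqrt( 15), 55, 88, 92 ]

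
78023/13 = 78023/13  =  6001.77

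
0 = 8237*0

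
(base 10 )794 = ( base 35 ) mo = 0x31A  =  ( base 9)1072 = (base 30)qe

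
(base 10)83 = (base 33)2h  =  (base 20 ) 43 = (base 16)53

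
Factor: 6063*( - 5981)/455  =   - 36262803/455  =  -  3^1*5^( - 1)* 7^(- 1)*13^( - 1 )*43^1*47^1*5981^1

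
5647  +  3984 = 9631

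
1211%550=111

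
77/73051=7/6641 = 0.00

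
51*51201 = 2611251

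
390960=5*78192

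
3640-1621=2019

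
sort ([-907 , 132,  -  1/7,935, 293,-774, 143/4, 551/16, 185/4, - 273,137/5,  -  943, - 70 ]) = [ - 943, - 907,-774, - 273, - 70,-1/7,137/5,551/16,143/4, 185/4,132, 293,  935]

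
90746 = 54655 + 36091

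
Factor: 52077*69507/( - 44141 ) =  - 3619716039/44141 = - 3^3 * 37^( - 1 )*1193^( - 1)*7723^1*17359^1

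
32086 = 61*526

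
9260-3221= 6039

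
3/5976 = 1/1992 = 0.00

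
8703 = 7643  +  1060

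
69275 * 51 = 3533025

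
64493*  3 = 193479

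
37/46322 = 37/46322 = 0.00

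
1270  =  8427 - 7157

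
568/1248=71/156 =0.46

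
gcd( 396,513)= 9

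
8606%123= 119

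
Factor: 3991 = 13^1*307^1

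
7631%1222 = 299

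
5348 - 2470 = 2878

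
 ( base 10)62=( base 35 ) 1r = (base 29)24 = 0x3E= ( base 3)2022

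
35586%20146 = 15440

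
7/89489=7/89489 =0.00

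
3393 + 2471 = 5864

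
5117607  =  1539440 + 3578167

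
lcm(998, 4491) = 8982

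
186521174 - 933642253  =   - 747121079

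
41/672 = 41/672 = 0.06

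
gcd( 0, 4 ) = 4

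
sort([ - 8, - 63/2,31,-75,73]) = [-75, - 63/2, - 8,  31 , 73] 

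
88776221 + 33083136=121859357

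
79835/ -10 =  - 15967/2 = - 7983.50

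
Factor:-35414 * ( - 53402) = 1891178428 = 2^2*17707^1*26701^1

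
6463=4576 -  - 1887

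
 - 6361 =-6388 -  - 27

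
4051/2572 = 1 + 1479/2572=1.58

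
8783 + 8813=17596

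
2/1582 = 1/791= 0.00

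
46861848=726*64548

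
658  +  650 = 1308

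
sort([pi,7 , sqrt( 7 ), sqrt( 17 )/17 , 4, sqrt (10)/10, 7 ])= [ sqrt(17 )/17, sqrt( 10) /10,sqrt( 7), pi, 4, 7, 7]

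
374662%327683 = 46979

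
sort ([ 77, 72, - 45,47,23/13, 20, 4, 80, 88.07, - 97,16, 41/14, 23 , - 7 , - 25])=[ - 97,-45, - 25, - 7, 23/13, 41/14, 4,16,20,23,47,72, 77,80, 88.07]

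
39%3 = 0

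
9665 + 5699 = 15364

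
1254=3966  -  2712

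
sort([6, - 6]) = [  -  6,6 ]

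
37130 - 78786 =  - 41656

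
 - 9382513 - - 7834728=  -  1547785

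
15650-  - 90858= 106508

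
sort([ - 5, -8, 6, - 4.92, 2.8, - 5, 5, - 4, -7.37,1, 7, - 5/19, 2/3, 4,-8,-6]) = [-8  , - 8, - 7.37, -6,- 5,  -  5, - 4.92,-4,-5/19, 2/3,1,2.8, 4, 5,6,7]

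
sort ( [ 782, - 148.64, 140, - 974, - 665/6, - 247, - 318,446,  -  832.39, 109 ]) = [-974, - 832.39, - 318, - 247,- 148.64, - 665/6  ,  109, 140,446 , 782 ]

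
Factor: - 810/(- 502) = 405/251 =3^4*5^1*251^(-1 ) 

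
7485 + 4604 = 12089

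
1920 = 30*64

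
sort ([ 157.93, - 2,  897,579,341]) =[ -2, 157.93,341, 579, 897 ]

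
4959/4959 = 1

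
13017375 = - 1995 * ( - 6525)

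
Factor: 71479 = 71479^1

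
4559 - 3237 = 1322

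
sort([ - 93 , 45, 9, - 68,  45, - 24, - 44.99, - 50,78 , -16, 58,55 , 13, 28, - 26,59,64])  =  [-93, - 68, - 50, - 44.99, - 26, - 24,  -  16,9,  13,28,45,45,  55,58, 59,64,78 ] 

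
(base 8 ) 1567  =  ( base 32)rn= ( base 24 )1CN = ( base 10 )887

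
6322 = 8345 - 2023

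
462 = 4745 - 4283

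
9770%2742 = 1544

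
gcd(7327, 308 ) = 1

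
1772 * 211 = 373892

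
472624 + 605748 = 1078372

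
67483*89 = 6005987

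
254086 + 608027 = 862113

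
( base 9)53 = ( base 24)20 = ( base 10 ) 48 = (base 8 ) 60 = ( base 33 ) 1F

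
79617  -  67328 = 12289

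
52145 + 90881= 143026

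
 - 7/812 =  - 1 + 115/116 = - 0.01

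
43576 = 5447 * 8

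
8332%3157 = 2018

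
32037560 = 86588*370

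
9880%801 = 268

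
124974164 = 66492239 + 58481925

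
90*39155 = 3523950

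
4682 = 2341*2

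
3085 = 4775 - 1690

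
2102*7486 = 15735572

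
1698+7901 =9599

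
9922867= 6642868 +3279999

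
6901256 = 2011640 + 4889616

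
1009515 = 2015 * 501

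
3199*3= 9597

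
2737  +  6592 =9329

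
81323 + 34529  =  115852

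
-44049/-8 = 44049/8 = 5506.12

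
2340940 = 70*33442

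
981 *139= 136359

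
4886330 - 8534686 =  -3648356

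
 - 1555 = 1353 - 2908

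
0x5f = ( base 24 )3N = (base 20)4F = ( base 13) 74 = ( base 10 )95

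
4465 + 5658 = 10123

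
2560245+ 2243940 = 4804185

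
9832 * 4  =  39328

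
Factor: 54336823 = 127^1*427849^1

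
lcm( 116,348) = 348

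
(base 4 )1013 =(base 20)3B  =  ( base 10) 71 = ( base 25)2l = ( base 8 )107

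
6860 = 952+5908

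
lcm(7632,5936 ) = 53424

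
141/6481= 141/6481  =  0.02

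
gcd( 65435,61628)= 1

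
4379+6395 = 10774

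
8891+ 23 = 8914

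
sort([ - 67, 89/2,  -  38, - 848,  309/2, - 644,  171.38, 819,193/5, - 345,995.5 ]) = [-848, - 644, - 345 , - 67, - 38, 193/5 , 89/2,309/2, 171.38, 819,995.5 ]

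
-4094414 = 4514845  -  8609259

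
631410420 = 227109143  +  404301277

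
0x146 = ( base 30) AQ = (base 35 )9B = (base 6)1302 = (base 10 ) 326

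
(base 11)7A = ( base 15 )5C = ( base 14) 63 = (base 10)87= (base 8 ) 127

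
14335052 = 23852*601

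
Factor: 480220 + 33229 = 513449 = 37^1*13877^1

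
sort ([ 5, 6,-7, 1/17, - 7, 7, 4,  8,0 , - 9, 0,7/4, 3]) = [ - 9, - 7, - 7, 0, 0, 1/17,7/4, 3,4, 5,  6, 7, 8]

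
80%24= 8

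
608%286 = 36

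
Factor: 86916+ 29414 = 116330 = 2^1*5^1*11633^1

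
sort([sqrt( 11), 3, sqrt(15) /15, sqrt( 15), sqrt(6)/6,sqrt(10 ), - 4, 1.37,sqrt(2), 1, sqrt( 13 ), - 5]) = [ - 5,  -  4, sqrt( 15) /15 , sqrt(6)/6,1, 1.37 , sqrt( 2) , 3,  sqrt( 10 ), sqrt (11),  sqrt( 13), sqrt( 15)]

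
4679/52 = 89 + 51/52 = 89.98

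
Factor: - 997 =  - 997^1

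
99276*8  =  794208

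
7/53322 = 7/53322 = 0.00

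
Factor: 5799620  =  2^2*5^1*409^1*709^1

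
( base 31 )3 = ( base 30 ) 3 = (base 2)11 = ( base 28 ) 3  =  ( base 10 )3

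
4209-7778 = - 3569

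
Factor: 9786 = 2^1*3^1*7^1*233^1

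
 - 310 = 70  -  380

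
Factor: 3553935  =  3^1*5^1*7^1*11^1*17^1*181^1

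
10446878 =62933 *166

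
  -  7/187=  - 7/187 = - 0.04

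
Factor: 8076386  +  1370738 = 9447124 = 2^2 * 2361781^1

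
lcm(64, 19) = 1216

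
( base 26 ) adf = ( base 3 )100202110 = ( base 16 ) 1bc9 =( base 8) 15711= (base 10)7113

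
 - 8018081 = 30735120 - 38753201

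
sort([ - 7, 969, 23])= [-7,23,  969]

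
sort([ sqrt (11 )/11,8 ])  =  [ sqrt(11)/11,8] 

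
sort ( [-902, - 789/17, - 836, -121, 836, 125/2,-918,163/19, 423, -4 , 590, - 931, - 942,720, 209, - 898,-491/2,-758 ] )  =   [-942, - 931, - 918,  -  902,- 898,- 836, - 758, - 491/2, - 121 , - 789/17, - 4,163/19, 125/2,209, 423, 590,720, 836]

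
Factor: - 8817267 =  - 3^1*67^1*43867^1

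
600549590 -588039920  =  12509670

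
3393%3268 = 125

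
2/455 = 2/455 = 0.00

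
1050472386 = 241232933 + 809239453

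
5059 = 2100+2959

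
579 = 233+346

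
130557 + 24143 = 154700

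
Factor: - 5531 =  - 5531^1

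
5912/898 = 6 + 262/449 = 6.58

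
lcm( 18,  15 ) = 90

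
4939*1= 4939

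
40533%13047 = 1392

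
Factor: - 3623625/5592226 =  - 2^(- 1)*3^2*5^3*89^( - 2)*353^ ( - 1 )*3221^1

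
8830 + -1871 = 6959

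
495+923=1418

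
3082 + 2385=5467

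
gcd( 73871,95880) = 1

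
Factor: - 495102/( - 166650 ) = 817/275 = 5^( - 2 )*11^(-1) * 19^1*43^1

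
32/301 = 32/301 = 0.11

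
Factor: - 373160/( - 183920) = 491/242= 2^(-1)*11^( - 2)*491^1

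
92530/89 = 92530/89 = 1039.66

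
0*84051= 0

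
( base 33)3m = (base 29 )45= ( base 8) 171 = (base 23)56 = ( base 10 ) 121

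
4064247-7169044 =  -3104797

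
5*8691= 43455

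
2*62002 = 124004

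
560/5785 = 112/1157 = 0.10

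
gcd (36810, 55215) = 18405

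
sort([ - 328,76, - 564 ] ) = [-564, - 328,76 ] 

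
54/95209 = 54/95209 = 0.00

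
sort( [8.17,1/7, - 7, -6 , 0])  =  [ - 7,  -  6,0, 1/7,8.17]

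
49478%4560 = 3878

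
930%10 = 0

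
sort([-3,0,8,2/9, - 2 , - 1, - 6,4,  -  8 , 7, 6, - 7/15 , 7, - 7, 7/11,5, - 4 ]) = [ -8, - 7, - 6 ,-4, - 3, - 2, - 1,-7/15,0 , 2/9,7/11,4,5,6,7,7,8 ] 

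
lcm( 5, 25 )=25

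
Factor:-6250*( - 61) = 2^1 * 5^5 * 61^1 = 381250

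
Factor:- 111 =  - 3^1*37^1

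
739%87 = 43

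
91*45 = 4095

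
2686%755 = 421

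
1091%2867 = 1091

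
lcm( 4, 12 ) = 12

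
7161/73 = 7161/73 = 98.10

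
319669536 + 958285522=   1277955058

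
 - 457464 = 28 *( - 16338) 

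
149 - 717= - 568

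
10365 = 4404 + 5961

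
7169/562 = 12+425/562 = 12.76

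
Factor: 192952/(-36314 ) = -356/67 = - 2^2*67^( - 1)*89^1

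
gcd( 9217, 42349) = 1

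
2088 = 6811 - 4723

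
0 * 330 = 0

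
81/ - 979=- 1 + 898/979  =  - 0.08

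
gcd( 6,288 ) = 6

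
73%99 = 73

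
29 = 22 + 7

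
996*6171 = 6146316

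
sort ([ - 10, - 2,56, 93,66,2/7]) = [ - 10,-2,2/7,56, 66,93]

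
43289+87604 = 130893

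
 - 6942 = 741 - 7683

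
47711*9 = 429399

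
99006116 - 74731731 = 24274385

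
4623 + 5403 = 10026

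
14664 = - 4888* ( - 3 ) 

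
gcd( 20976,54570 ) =6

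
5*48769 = 243845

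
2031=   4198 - 2167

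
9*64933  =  584397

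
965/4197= 965/4197 =0.23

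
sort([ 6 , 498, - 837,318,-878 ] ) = [-878, - 837, 6,318, 498] 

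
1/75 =1/75  =  0.01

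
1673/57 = 1673/57 = 29.35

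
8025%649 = 237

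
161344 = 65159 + 96185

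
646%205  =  31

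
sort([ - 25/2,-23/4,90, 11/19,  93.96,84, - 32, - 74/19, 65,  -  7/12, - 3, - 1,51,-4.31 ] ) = [-32, - 25/2, - 23/4,- 4.31, - 74/19, - 3, - 1,-7/12, 11/19, 51,65 , 84,  90,93.96] 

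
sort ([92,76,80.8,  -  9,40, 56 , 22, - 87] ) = [-87, - 9, 22,40 , 56 , 76, 80.8,92] 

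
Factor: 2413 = 19^1*127^1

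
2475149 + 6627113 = 9102262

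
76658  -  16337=60321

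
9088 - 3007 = 6081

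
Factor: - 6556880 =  - 2^4*5^1*11^1*7451^1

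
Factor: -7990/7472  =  - 3995/3736 = - 2^( - 3)*5^1*17^1*47^1*467^( - 1 ) 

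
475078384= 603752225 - 128673841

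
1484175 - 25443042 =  -23958867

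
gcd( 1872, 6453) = 9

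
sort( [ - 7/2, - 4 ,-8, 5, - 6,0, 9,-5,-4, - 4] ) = [ - 8, - 6,- 5 , - 4,  -  4,-4, - 7/2,0,5 , 9 ]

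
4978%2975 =2003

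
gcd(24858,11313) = 9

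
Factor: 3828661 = 3828661^1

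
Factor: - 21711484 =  - 2^2*67^1*81013^1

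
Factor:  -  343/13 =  - 7^3 * 13^ (-1 )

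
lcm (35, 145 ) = 1015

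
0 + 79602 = 79602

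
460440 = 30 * 15348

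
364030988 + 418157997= 782188985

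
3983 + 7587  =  11570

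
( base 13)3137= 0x1a96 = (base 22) e18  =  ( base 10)6806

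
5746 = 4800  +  946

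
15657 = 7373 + 8284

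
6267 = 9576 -3309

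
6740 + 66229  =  72969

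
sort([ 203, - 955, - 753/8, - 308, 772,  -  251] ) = [ - 955, - 308 , - 251, -753/8,203,  772] 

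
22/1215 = 22/1215 =0.02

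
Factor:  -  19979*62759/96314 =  - 2^(- 1 ) *97^1*647^1 * 19979^1*48157^( - 1) = - 1253862061/96314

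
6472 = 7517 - 1045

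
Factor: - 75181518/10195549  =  -2^1  *3^2 * 7^( - 1 )*13^( - 1)*19^1 * 181^( - 1 ) * 619^(  -  1) * 219829^1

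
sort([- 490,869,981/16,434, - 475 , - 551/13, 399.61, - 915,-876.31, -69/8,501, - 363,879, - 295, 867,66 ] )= [ - 915,-876.31, - 490 , - 475, - 363, - 295, - 551/13, - 69/8, 981/16,66 , 399.61,434,501, 867,869,879] 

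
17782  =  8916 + 8866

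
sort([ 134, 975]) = [ 134 , 975]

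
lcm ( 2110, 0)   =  0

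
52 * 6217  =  323284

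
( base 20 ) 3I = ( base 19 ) 42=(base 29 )2K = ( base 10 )78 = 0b1001110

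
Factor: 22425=3^1*5^2*13^1 * 23^1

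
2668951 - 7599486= - 4930535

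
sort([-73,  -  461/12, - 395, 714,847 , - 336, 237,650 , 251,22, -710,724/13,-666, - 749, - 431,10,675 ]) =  [-749,  -  710,  -  666, - 431 ,-395,-336, - 73,  -  461/12,10,22,724/13,237, 251,650, 675, 714,847] 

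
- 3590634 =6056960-9647594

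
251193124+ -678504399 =  -  427311275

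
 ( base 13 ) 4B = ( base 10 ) 63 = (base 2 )111111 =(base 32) 1v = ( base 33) 1u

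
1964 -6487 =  - 4523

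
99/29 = 3+12/29 = 3.41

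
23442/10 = 2344 +1/5 =2344.20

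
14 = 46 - 32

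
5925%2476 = 973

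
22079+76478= 98557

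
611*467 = 285337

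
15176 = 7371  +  7805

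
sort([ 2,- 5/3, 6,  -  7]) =[ -7, - 5/3, 2, 6] 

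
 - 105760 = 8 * ( - 13220 )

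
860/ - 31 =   -  860/31= - 27.74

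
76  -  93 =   -  17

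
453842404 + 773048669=1226891073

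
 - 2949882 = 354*(  -  8333 )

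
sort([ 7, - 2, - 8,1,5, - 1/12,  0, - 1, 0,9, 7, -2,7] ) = [-8, - 2, -2 , - 1, - 1/12,  0, 0,1,5,7,7, 7, 9 ] 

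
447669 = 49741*9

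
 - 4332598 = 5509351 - 9841949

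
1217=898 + 319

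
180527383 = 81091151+99436232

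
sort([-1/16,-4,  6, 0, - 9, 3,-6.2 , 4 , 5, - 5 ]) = [-9,-6.2,-5 , - 4,-1/16, 0,3, 4, 5,6] 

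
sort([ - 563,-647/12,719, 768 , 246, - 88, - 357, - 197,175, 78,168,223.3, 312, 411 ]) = [ - 563, - 357, -197, - 88, - 647/12,78 , 168,175,223.3 , 246,312,411,719,768]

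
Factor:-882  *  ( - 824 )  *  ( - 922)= - 670080096 = - 2^5*3^2*7^2*103^1*461^1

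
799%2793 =799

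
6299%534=425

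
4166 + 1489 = 5655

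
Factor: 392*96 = 37632 =2^8*3^1*7^2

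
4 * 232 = 928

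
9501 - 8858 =643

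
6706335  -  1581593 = 5124742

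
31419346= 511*61486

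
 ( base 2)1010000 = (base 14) 5a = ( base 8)120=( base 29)2M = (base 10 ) 80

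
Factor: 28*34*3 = 2856 = 2^3*3^1*7^1*17^1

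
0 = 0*12815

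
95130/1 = 95130 = 95130.00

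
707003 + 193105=900108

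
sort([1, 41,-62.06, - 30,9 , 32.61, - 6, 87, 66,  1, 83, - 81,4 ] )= [-81, - 62.06,- 30, - 6, 1, 1,4, 9, 32.61, 41,  66, 83, 87 ] 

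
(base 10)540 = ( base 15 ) 260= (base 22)12c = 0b1000011100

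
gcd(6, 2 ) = 2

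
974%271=161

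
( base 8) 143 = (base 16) 63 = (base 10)99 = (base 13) 78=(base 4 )1203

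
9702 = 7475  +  2227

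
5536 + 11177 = 16713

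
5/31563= 5/31563 = 0.00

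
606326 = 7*86618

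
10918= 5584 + 5334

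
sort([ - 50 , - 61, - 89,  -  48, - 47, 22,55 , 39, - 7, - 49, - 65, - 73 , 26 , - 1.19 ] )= [- 89, - 73,-65 , - 61,-50, - 49, - 48, -47, - 7,-1.19  ,  22,  26 , 39  ,  55 ]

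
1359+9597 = 10956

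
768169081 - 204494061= 563675020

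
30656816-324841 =30331975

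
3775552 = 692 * 5456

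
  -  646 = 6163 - 6809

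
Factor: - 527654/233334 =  - 263827/116667 = -3^( - 3 ) * 29^( -1)*149^( - 1)*263827^1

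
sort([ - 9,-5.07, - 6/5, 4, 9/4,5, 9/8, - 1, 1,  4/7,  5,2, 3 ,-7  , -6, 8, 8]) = [ - 9,-7, - 6 , - 5.07,  -  6/5, - 1, 4/7, 1,9/8 , 2, 9/4,3, 4,5,5,8,8 ]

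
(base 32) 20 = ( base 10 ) 64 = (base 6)144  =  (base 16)40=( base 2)1000000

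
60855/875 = 12171/175 = 69.55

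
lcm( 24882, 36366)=472758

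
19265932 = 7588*2539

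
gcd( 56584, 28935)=643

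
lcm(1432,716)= 1432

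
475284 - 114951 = 360333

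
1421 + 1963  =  3384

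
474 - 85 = 389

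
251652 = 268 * 939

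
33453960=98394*340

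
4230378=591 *7158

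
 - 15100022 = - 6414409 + -8685613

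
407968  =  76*5368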